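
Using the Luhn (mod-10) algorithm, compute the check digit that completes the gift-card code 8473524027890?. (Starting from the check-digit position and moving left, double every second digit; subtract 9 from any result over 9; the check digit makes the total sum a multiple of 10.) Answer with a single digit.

Partial digits right→left: 0 9 8 7 2 0 4 2 5 3 7 4 8
Double every second digit counting from the check-digit position (so the 1st, 3rd, 5th, ... of the partial from the right).
  doubled (with −9 where >9): 0 7 4 8 1 5 7 → sum 32
  kept as-is: 9 7 0 2 3 4 → sum 25
Total = 32 + 25 = 57.
Check digit = (10 − (57 mod 10)) mod 10 = 3.

3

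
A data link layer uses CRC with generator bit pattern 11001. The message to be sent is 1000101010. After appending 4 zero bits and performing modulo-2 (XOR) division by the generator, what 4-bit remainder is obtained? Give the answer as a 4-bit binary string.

Append 4 zeros: 10001010100000. Divide by 11001 (XOR where the leading bit is 1):
  pos 0: 10001 XOR 11001 = 01000
  pos 1: 10000 XOR 11001 = 01001
  pos 2: 10011 XOR 11001 = 01010
  pos 3: 10100 XOR 11001 = 01101
  pos 4: 11011 XOR 11001 = 00010
  pos 7: 10000 XOR 11001 = 01001
  pos 8: 10010 XOR 11001 = 01011
  pos 9: 10110 XOR 11001 = 01111
Remainder (last 4 bits) = 1111. This is the CRC / FCS.

1111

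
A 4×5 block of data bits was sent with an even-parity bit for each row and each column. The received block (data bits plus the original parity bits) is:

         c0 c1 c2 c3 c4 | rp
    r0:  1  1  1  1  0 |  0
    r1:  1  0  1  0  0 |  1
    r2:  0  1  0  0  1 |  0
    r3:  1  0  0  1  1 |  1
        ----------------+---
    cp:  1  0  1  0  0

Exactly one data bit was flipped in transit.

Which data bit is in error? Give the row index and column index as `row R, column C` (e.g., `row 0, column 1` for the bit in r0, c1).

Recompute each row's even parity and compare to rp:
  r0: data parity 0, sent rp 0 → ok
  r1: data parity 0, sent rp 1 → mismatch
  r2: data parity 0, sent rp 0 → ok
  r3: data parity 1, sent rp 1 → ok
Recompute each column's even parity and compare to cp:
  c0: data parity 1, sent cp 1 → ok
  c1: data parity 0, sent cp 0 → ok
  c2: data parity 0, sent cp 1 → mismatch
  c3: data parity 0, sent cp 0 → ok
  c4: data parity 0, sent cp 0 → ok
Exactly one row (r1) and one column (c2) fail → the flipped bit is at their intersection.

row 1, column 2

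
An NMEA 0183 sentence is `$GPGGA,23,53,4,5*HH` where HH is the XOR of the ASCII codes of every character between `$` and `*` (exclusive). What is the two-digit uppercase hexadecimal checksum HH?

XOR the ASCII codes of the payload characters:
  'G' = 0x47 → acc = 0x47
  'P' = 0x50 → acc = 0x17
  'G' = 0x47 → acc = 0x50
  'G' = 0x47 → acc = 0x17
  'A' = 0x41 → acc = 0x56
  ',' = 0x2C → acc = 0x7A
  '2' = 0x32 → acc = 0x48
  '3' = 0x33 → acc = 0x7B
  ',' = 0x2C → acc = 0x57
  '5' = 0x35 → acc = 0x62
  '3' = 0x33 → acc = 0x51
  ',' = 0x2C → acc = 0x7D
  '4' = 0x34 → acc = 0x49
  ',' = 0x2C → acc = 0x65
  '5' = 0x35 → acc = 0x50
Checksum = 0x50.

50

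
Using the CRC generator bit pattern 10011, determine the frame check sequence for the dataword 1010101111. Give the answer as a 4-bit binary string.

1011

Append 4 zeros: 10101011110000. Divide by 10011 (XOR where the leading bit is 1):
  pos 0: 10101 XOR 10011 = 00110
  pos 2: 11001 XOR 10011 = 01010
  pos 3: 10101 XOR 10011 = 00110
  pos 5: 11011 XOR 10011 = 01000
  pos 6: 10000 XOR 10011 = 00011
  pos 9: 11000 XOR 10011 = 01011
Remainder (last 4 bits) = 1011. This is the CRC / FCS.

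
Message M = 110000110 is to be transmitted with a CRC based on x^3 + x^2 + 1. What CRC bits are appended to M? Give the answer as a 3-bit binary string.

Append 3 zeros: 110000110000. Divide by 1101 (XOR where the leading bit is 1):
  pos 0: 1100 XOR 1101 = 0001
  pos 3: 1001 XOR 1101 = 0100
  pos 4: 1001 XOR 1101 = 0100
  pos 5: 1000 XOR 1101 = 0101
  pos 6: 1010 XOR 1101 = 0111
  pos 7: 1110 XOR 1101 = 0011
Remainder (last 3 bits) = 110. This is the CRC / FCS.

110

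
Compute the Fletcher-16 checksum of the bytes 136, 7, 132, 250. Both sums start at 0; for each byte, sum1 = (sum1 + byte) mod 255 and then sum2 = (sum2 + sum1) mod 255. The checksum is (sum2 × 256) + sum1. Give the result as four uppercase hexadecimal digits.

3B0F

Running sums (mod 255):
  after byte 0 (136): sum1=136, sum2=136
  after byte 1 (7): sum1=143, sum2=24
  after byte 2 (132): sum1=20, sum2=44
  after byte 3 (250): sum1=15, sum2=59
Checksum = sum2·256 + sum1 = 59·256 + 15 = 15119 = 0x3B0F.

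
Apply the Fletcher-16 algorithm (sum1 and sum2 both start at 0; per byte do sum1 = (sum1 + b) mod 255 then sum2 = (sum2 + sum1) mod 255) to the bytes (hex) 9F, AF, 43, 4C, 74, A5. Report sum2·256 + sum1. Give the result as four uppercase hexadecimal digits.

Running sums (mod 255):
  after byte 0 (9F): sum1=159, sum2=159
  after byte 1 (AF): sum1=79, sum2=238
  after byte 2 (43): sum1=146, sum2=129
  after byte 3 (4C): sum1=222, sum2=96
  after byte 4 (74): sum1=83, sum2=179
  after byte 5 (A5): sum1=248, sum2=172
Checksum = sum2·256 + sum1 = 172·256 + 248 = 44280 = 0xACF8.

ACF8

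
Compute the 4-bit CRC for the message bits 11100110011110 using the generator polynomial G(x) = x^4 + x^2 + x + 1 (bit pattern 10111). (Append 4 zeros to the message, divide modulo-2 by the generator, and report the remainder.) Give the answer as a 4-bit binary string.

0001

Append 4 zeros: 111001100111100000. Divide by 10111 (XOR where the leading bit is 1):
  pos 0: 11100 XOR 10111 = 01011
  pos 1: 10111 XOR 10111 = 00000
  pos 6: 10011 XOR 10111 = 00100
  pos 8: 10011 XOR 10111 = 00100
  pos 10: 10000 XOR 10111 = 00111
  pos 12: 11100 XOR 10111 = 01011
  pos 13: 10110 XOR 10111 = 00001
Remainder (last 4 bits) = 0001. This is the CRC / FCS.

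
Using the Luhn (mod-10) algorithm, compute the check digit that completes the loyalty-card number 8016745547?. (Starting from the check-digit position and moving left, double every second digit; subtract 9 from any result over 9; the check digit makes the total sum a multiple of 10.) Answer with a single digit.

Partial digits right→left: 7 4 5 5 4 7 6 1 0 8
Double every second digit counting from the check-digit position (so the 1st, 3rd, 5th, ... of the partial from the right).
  doubled (with −9 where >9): 5 1 8 3 0 → sum 17
  kept as-is: 4 5 7 1 8 → sum 25
Total = 17 + 25 = 42.
Check digit = (10 − (42 mod 10)) mod 10 = 8.

8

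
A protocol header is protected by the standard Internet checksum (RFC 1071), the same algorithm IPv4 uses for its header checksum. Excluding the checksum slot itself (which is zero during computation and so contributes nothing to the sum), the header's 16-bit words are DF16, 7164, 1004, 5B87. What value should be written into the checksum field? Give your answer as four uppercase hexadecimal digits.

43F9

One's-complement addition (fold any carry out of bit 15 back into bit 0):
  0xDF16 + 0x7164 = 0x1507A → wrap carry → 0x507B
  0x507B + 0x1004 = 0x0607F
  0x607F + 0x5B87 = 0x0BC06
One's-complement sum = 0xBC06.
Checksum = ~0xBC06 & 0xFFFF = 0x43F9.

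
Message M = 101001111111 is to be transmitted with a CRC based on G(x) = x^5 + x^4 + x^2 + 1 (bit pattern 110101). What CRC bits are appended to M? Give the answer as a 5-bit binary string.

Append 5 zeros: 10100111111100000. Divide by 110101 (XOR where the leading bit is 1):
  pos 0: 101001 XOR 110101 = 011100
  pos 1: 111001 XOR 110101 = 001100
  pos 3: 110011 XOR 110101 = 000110
  pos 6: 110111 XOR 110101 = 000010
  pos 10: 100000 XOR 110101 = 010101
  pos 11: 101010 XOR 110101 = 011111
Remainder (last 5 bits) = 11111. This is the CRC / FCS.

11111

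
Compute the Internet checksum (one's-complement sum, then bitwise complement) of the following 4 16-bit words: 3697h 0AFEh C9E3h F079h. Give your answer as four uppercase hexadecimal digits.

040D

One's-complement addition (fold any carry out of bit 15 back into bit 0):
  0x3697 + 0x0AFE = 0x04195
  0x4195 + 0xC9E3 = 0x10B78 → wrap carry → 0x0B79
  0x0B79 + 0xF079 = 0x0FBF2
One's-complement sum = 0xFBF2.
Checksum = ~0xFBF2 & 0xFFFF = 0x040D.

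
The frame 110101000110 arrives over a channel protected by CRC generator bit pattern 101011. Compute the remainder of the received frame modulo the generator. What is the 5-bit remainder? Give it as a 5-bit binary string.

Modulo-2 division of 110101000110 by 101011:
  pos 0: 110101 XOR 101011 = 011110
  pos 1: 111100 XOR 101011 = 010111
  pos 2: 101110 XOR 101011 = 000101
  pos 5: 101011 XOR 101011 = 000000
Remainder = 00000 (zero — the frame passes the CRC check).

00000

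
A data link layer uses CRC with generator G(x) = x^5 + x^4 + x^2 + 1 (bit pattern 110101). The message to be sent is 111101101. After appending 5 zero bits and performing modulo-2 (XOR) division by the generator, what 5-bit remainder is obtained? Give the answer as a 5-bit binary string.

Append 5 zeros: 11110110100000. Divide by 110101 (XOR where the leading bit is 1):
  pos 0: 111101 XOR 110101 = 001000
  pos 2: 100010 XOR 110101 = 010111
  pos 3: 101111 XOR 110101 = 011010
  pos 4: 110100 XOR 110101 = 000001
Remainder (last 5 bits) = 10000. This is the CRC / FCS.

10000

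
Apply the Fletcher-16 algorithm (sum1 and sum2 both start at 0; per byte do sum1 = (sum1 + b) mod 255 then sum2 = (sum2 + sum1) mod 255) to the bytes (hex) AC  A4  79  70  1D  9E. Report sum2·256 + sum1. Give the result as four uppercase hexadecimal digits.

53F6

Running sums (mod 255):
  after byte 0 (AC): sum1=172, sum2=172
  after byte 1 (A4): sum1=81, sum2=253
  after byte 2 (79): sum1=202, sum2=200
  after byte 3 (70): sum1=59, sum2=4
  after byte 4 (1D): sum1=88, sum2=92
  after byte 5 (9E): sum1=246, sum2=83
Checksum = sum2·256 + sum1 = 83·256 + 246 = 21494 = 0x53F6.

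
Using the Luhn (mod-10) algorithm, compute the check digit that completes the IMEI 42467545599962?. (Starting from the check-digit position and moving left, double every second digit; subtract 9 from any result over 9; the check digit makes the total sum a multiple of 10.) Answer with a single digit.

Partial digits right→left: 2 6 9 9 9 5 5 4 5 7 6 4 2 4
Double every second digit counting from the check-digit position (so the 1st, 3rd, 5th, ... of the partial from the right).
  doubled (with −9 where >9): 4 9 9 1 1 3 4 → sum 31
  kept as-is: 6 9 5 4 7 4 4 → sum 39
Total = 31 + 39 = 70.
Check digit = (10 − (70 mod 10)) mod 10 = 0.

0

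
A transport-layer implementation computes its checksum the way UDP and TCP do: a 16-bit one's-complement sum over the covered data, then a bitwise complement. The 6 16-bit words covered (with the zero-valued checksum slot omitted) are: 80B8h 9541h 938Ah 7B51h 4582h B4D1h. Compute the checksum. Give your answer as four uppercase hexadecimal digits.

One's-complement addition (fold any carry out of bit 15 back into bit 0):
  0x80B8 + 0x9541 = 0x115F9 → wrap carry → 0x15FA
  0x15FA + 0x938A = 0x0A984
  0xA984 + 0x7B51 = 0x124D5 → wrap carry → 0x24D6
  0x24D6 + 0x4582 = 0x06A58
  0x6A58 + 0xB4D1 = 0x11F29 → wrap carry → 0x1F2A
One's-complement sum = 0x1F2A.
Checksum = ~0x1F2A & 0xFFFF = 0xE0D5.

E0D5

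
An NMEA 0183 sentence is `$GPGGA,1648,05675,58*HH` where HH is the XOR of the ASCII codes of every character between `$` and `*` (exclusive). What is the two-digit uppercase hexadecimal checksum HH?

XOR the ASCII codes of the payload characters:
  'G' = 0x47 → acc = 0x47
  'P' = 0x50 → acc = 0x17
  'G' = 0x47 → acc = 0x50
  'G' = 0x47 → acc = 0x17
  'A' = 0x41 → acc = 0x56
  ',' = 0x2C → acc = 0x7A
  '1' = 0x31 → acc = 0x4B
  '6' = 0x36 → acc = 0x7D
  '4' = 0x34 → acc = 0x49
  '8' = 0x38 → acc = 0x71
  ',' = 0x2C → acc = 0x5D
  '0' = 0x30 → acc = 0x6D
  '5' = 0x35 → acc = 0x58
  '6' = 0x36 → acc = 0x6E
  '7' = 0x37 → acc = 0x59
  '5' = 0x35 → acc = 0x6C
  ',' = 0x2C → acc = 0x40
  '5' = 0x35 → acc = 0x75
  '8' = 0x38 → acc = 0x4D
Checksum = 0x4D.

4D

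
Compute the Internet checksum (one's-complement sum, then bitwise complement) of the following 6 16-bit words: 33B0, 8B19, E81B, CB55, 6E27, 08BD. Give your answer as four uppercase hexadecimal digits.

16E0

One's-complement addition (fold any carry out of bit 15 back into bit 0):
  0x33B0 + 0x8B19 = 0x0BEC9
  0xBEC9 + 0xE81B = 0x1A6E4 → wrap carry → 0xA6E5
  0xA6E5 + 0xCB55 = 0x1723A → wrap carry → 0x723B
  0x723B + 0x6E27 = 0x0E062
  0xE062 + 0x08BD = 0x0E91F
One's-complement sum = 0xE91F.
Checksum = ~0xE91F & 0xFFFF = 0x16E0.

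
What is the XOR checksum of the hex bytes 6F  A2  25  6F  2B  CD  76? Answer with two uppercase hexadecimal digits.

XOR the bytes together:
  start with 0x6F
  0x6F ⊕ 0xA2 = 0xCD
  0xCD ⊕ 0x25 = 0xE8
  0xE8 ⊕ 0x6F = 0x87
  0x87 ⊕ 0x2B = 0xAC
  0xAC ⊕ 0xCD = 0x61
  0x61 ⊕ 0x76 = 0x17

17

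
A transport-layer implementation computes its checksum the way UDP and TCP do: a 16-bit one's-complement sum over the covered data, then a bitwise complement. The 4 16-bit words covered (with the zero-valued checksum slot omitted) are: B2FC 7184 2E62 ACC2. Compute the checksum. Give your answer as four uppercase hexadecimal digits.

005A

One's-complement addition (fold any carry out of bit 15 back into bit 0):
  0xB2FC + 0x7184 = 0x12480 → wrap carry → 0x2481
  0x2481 + 0x2E62 = 0x052E3
  0x52E3 + 0xACC2 = 0x0FFA5
One's-complement sum = 0xFFA5.
Checksum = ~0xFFA5 & 0xFFFF = 0x005A.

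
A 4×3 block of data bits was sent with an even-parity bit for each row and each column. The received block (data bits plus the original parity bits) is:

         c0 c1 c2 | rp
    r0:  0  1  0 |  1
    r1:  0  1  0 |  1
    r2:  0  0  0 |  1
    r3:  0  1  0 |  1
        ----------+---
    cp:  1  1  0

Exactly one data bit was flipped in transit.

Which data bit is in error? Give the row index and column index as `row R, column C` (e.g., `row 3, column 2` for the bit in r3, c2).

Recompute each row's even parity and compare to rp:
  r0: data parity 1, sent rp 1 → ok
  r1: data parity 1, sent rp 1 → ok
  r2: data parity 0, sent rp 1 → mismatch
  r3: data parity 1, sent rp 1 → ok
Recompute each column's even parity and compare to cp:
  c0: data parity 0, sent cp 1 → mismatch
  c1: data parity 1, sent cp 1 → ok
  c2: data parity 0, sent cp 0 → ok
Exactly one row (r2) and one column (c0) fail → the flipped bit is at their intersection.

row 2, column 0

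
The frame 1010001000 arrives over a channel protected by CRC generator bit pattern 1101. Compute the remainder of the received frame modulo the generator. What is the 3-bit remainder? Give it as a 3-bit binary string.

Modulo-2 division of 1010001000 by 1101:
  pos 0: 1010 XOR 1101 = 0111
  pos 1: 1110 XOR 1101 = 0011
  pos 3: 1101 XOR 1101 = 0000
Remainder = 000 (zero — the frame passes the CRC check).

000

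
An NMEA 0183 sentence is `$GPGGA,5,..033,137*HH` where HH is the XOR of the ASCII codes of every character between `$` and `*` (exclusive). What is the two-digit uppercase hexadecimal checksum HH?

4A

XOR the ASCII codes of the payload characters:
  'G' = 0x47 → acc = 0x47
  'P' = 0x50 → acc = 0x17
  'G' = 0x47 → acc = 0x50
  'G' = 0x47 → acc = 0x17
  'A' = 0x41 → acc = 0x56
  ',' = 0x2C → acc = 0x7A
  '5' = 0x35 → acc = 0x4F
  ',' = 0x2C → acc = 0x63
  '.' = 0x2E → acc = 0x4D
  '.' = 0x2E → acc = 0x63
  '0' = 0x30 → acc = 0x53
  '3' = 0x33 → acc = 0x60
  '3' = 0x33 → acc = 0x53
  ',' = 0x2C → acc = 0x7F
  '1' = 0x31 → acc = 0x4E
  '3' = 0x33 → acc = 0x7D
  '7' = 0x37 → acc = 0x4A
Checksum = 0x4A.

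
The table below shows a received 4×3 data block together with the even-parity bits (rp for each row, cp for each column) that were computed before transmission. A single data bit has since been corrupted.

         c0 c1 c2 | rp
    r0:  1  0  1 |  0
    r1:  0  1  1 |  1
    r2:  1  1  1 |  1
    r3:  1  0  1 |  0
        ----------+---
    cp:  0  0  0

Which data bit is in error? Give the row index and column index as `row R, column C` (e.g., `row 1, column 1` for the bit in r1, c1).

Recompute each row's even parity and compare to rp:
  r0: data parity 0, sent rp 0 → ok
  r1: data parity 0, sent rp 1 → mismatch
  r2: data parity 1, sent rp 1 → ok
  r3: data parity 0, sent rp 0 → ok
Recompute each column's even parity and compare to cp:
  c0: data parity 1, sent cp 0 → mismatch
  c1: data parity 0, sent cp 0 → ok
  c2: data parity 0, sent cp 0 → ok
Exactly one row (r1) and one column (c0) fail → the flipped bit is at their intersection.

row 1, column 0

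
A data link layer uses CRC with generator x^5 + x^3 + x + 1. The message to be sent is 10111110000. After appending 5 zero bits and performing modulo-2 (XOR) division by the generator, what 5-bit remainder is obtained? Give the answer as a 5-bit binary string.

Append 5 zeros: 1011111000000000. Divide by 101011 (XOR where the leading bit is 1):
  pos 0: 101111 XOR 101011 = 000100
  pos 3: 100100 XOR 101011 = 001111
  pos 5: 111100 XOR 101011 = 010111
  pos 6: 101110 XOR 101011 = 000101
  pos 9: 101000 XOR 101011 = 000011
Remainder (last 5 bits) = 00110. This is the CRC / FCS.

00110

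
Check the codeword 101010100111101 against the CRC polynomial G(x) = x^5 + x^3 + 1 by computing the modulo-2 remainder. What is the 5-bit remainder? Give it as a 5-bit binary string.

Modulo-2 division of 101010100111101 by 101001:
  pos 0: 101010 XOR 101001 = 000011
  pos 4: 111001 XOR 101001 = 010000
  pos 5: 100001 XOR 101001 = 001000
  pos 7: 100011 XOR 101001 = 001010
  pos 9: 101001 XOR 101001 = 000000
Remainder = 00000 (zero — the frame passes the CRC check).

00000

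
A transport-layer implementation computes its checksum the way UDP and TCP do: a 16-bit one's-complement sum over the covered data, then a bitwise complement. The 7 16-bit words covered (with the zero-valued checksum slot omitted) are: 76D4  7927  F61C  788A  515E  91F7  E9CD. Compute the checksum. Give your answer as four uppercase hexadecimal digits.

One's-complement addition (fold any carry out of bit 15 back into bit 0):
  0x76D4 + 0x7927 = 0x0EFFB
  0xEFFB + 0xF61C = 0x1E617 → wrap carry → 0xE618
  0xE618 + 0x788A = 0x15EA2 → wrap carry → 0x5EA3
  0x5EA3 + 0x515E = 0x0B001
  0xB001 + 0x91F7 = 0x141F8 → wrap carry → 0x41F9
  0x41F9 + 0xE9CD = 0x12BC6 → wrap carry → 0x2BC7
One's-complement sum = 0x2BC7.
Checksum = ~0x2BC7 & 0xFFFF = 0xD438.

D438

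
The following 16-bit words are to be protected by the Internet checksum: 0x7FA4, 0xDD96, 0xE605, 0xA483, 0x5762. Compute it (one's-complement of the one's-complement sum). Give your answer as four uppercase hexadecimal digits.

C0D8

One's-complement addition (fold any carry out of bit 15 back into bit 0):
  0x7FA4 + 0xDD96 = 0x15D3A → wrap carry → 0x5D3B
  0x5D3B + 0xE605 = 0x14340 → wrap carry → 0x4341
  0x4341 + 0xA483 = 0x0E7C4
  0xE7C4 + 0x5762 = 0x13F26 → wrap carry → 0x3F27
One's-complement sum = 0x3F27.
Checksum = ~0x3F27 & 0xFFFF = 0xC0D8.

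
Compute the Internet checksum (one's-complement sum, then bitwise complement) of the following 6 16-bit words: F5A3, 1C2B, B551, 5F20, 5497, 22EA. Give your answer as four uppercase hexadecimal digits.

623D

One's-complement addition (fold any carry out of bit 15 back into bit 0):
  0xF5A3 + 0x1C2B = 0x111CE → wrap carry → 0x11CF
  0x11CF + 0xB551 = 0x0C720
  0xC720 + 0x5F20 = 0x12640 → wrap carry → 0x2641
  0x2641 + 0x5497 = 0x07AD8
  0x7AD8 + 0x22EA = 0x09DC2
One's-complement sum = 0x9DC2.
Checksum = ~0x9DC2 & 0xFFFF = 0x623D.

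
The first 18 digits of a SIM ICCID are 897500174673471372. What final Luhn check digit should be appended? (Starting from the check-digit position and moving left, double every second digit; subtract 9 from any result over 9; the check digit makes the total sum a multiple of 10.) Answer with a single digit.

2

Partial digits right→left: 2 7 3 1 7 4 3 7 6 4 7 1 0 0 5 7 9 8
Double every second digit counting from the check-digit position (so the 1st, 3rd, 5th, ... of the partial from the right).
  doubled (with −9 where >9): 4 6 5 6 3 5 0 1 9 → sum 39
  kept as-is: 7 1 4 7 4 1 0 7 8 → sum 39
Total = 39 + 39 = 78.
Check digit = (10 − (78 mod 10)) mod 10 = 2.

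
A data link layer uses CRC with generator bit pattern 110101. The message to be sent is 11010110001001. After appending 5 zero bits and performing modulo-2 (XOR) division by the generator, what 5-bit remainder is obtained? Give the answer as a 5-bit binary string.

Append 5 zeros: 1101011000100100000. Divide by 110101 (XOR where the leading bit is 1):
  pos 0: 110101 XOR 110101 = 000000
  pos 6: 100010 XOR 110101 = 010111
  pos 7: 101110 XOR 110101 = 011011
  pos 8: 110111 XOR 110101 = 000010
  pos 12: 100000 XOR 110101 = 010101
  pos 13: 101010 XOR 110101 = 011111
Remainder (last 5 bits) = 11111. This is the CRC / FCS.

11111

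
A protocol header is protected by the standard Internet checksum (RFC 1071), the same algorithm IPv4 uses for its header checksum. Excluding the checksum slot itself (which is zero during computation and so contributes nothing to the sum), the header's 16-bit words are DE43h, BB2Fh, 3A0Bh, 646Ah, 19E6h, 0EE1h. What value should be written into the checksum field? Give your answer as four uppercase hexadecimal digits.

One's-complement addition (fold any carry out of bit 15 back into bit 0):
  0xDE43 + 0xBB2F = 0x19972 → wrap carry → 0x9973
  0x9973 + 0x3A0B = 0x0D37E
  0xD37E + 0x646A = 0x137E8 → wrap carry → 0x37E9
  0x37E9 + 0x19E6 = 0x051CF
  0x51CF + 0x0EE1 = 0x060B0
One's-complement sum = 0x60B0.
Checksum = ~0x60B0 & 0xFFFF = 0x9F4F.

9F4F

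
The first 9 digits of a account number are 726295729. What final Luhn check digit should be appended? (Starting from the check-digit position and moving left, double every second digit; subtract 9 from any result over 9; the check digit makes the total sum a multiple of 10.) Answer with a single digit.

8

Partial digits right→left: 9 2 7 5 9 2 6 2 7
Double every second digit counting from the check-digit position (so the 1st, 3rd, 5th, ... of the partial from the right).
  doubled (with −9 where >9): 9 5 9 3 5 → sum 31
  kept as-is: 2 5 2 2 → sum 11
Total = 31 + 11 = 42.
Check digit = (10 − (42 mod 10)) mod 10 = 8.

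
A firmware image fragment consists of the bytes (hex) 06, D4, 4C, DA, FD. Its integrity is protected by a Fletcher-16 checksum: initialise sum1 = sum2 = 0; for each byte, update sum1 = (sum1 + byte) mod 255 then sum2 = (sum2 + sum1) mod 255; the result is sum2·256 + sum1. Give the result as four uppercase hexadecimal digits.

Running sums (mod 255):
  after byte 0 (06): sum1=6, sum2=6
  after byte 1 (D4): sum1=218, sum2=224
  after byte 2 (4C): sum1=39, sum2=8
  after byte 3 (DA): sum1=2, sum2=10
  after byte 4 (FD): sum1=0, sum2=10
Checksum = sum2·256 + sum1 = 10·256 + 0 = 2560 = 0x0A00.

0A00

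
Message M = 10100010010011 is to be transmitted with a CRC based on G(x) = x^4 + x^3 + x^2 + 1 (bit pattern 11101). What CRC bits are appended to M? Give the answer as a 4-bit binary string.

1111

Append 4 zeros: 101000100100110000. Divide by 11101 (XOR where the leading bit is 1):
  pos 0: 10100 XOR 11101 = 01001
  pos 1: 10010 XOR 11101 = 01111
  pos 2: 11111 XOR 11101 = 00010
  pos 5: 10001 XOR 11101 = 01100
  pos 6: 11000 XOR 11101 = 00101
  pos 8: 10101 XOR 11101 = 01000
  pos 9: 10001 XOR 11101 = 01100
  pos 10: 11000 XOR 11101 = 00101
  pos 12: 10100 XOR 11101 = 01001
  pos 13: 10010 XOR 11101 = 01111
Remainder (last 4 bits) = 1111. This is the CRC / FCS.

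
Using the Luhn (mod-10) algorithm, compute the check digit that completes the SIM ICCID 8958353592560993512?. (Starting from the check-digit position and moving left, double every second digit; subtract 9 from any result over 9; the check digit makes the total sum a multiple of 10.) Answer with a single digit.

Partial digits right→left: 2 1 5 3 9 9 0 6 5 2 9 5 3 5 3 8 5 9 8
Double every second digit counting from the check-digit position (so the 1st, 3rd, 5th, ... of the partial from the right).
  doubled (with −9 where >9): 4 1 9 0 1 9 6 6 1 7 → sum 44
  kept as-is: 1 3 9 6 2 5 5 8 9 → sum 48
Total = 44 + 48 = 92.
Check digit = (10 − (92 mod 10)) mod 10 = 8.

8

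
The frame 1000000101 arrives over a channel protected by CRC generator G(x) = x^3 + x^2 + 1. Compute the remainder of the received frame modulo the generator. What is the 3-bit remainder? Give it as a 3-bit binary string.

001

Modulo-2 division of 1000000101 by 1101:
  pos 0: 1000 XOR 1101 = 0101
  pos 1: 1010 XOR 1101 = 0111
  pos 2: 1110 XOR 1101 = 0011
  pos 4: 1101 XOR 1101 = 0000
Remainder = 001 (nonzero — an error is detected).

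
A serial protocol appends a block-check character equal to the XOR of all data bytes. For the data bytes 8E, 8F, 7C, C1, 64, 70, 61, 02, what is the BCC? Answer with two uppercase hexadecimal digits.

CB

XOR the bytes together:
  start with 0x8E
  0x8E ⊕ 0x8F = 0x01
  0x01 ⊕ 0x7C = 0x7D
  0x7D ⊕ 0xC1 = 0xBC
  0xBC ⊕ 0x64 = 0xD8
  0xD8 ⊕ 0x70 = 0xA8
  0xA8 ⊕ 0x61 = 0xC9
  0xC9 ⊕ 0x02 = 0xCB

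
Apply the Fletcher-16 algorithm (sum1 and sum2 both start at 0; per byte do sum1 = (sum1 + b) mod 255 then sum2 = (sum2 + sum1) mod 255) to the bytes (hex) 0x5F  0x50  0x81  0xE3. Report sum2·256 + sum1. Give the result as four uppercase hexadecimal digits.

Running sums (mod 255):
  after byte 0 (0x5F): sum1=95, sum2=95
  after byte 1 (0x50): sum1=175, sum2=15
  after byte 2 (0x81): sum1=49, sum2=64
  after byte 3 (0xE3): sum1=21, sum2=85
Checksum = sum2·256 + sum1 = 85·256 + 21 = 21781 = 0x5515.

5515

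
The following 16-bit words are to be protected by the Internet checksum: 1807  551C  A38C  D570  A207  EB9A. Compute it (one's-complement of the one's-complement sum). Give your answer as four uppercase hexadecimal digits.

8C3C

One's-complement addition (fold any carry out of bit 15 back into bit 0):
  0x1807 + 0x551C = 0x06D23
  0x6D23 + 0xA38C = 0x110AF → wrap carry → 0x10B0
  0x10B0 + 0xD570 = 0x0E620
  0xE620 + 0xA207 = 0x18827 → wrap carry → 0x8828
  0x8828 + 0xEB9A = 0x173C2 → wrap carry → 0x73C3
One's-complement sum = 0x73C3.
Checksum = ~0x73C3 & 0xFFFF = 0x8C3C.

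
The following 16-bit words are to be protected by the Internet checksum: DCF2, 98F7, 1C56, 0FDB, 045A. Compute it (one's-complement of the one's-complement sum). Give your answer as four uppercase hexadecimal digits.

598A

One's-complement addition (fold any carry out of bit 15 back into bit 0):
  0xDCF2 + 0x98F7 = 0x175E9 → wrap carry → 0x75EA
  0x75EA + 0x1C56 = 0x09240
  0x9240 + 0x0FDB = 0x0A21B
  0xA21B + 0x045A = 0x0A675
One's-complement sum = 0xA675.
Checksum = ~0xA675 & 0xFFFF = 0x598A.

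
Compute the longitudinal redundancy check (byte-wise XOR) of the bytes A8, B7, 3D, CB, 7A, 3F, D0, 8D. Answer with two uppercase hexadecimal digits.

XOR the bytes together:
  start with 0xA8
  0xA8 ⊕ 0xB7 = 0x1F
  0x1F ⊕ 0x3D = 0x22
  0x22 ⊕ 0xCB = 0xE9
  0xE9 ⊕ 0x7A = 0x93
  0x93 ⊕ 0x3F = 0xAC
  0xAC ⊕ 0xD0 = 0x7C
  0x7C ⊕ 0x8D = 0xF1

F1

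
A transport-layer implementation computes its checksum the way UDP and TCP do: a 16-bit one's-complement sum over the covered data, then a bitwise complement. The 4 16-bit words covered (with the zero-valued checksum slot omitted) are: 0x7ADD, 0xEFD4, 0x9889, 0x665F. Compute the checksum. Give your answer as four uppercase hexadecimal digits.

9664

One's-complement addition (fold any carry out of bit 15 back into bit 0):
  0x7ADD + 0xEFD4 = 0x16AB1 → wrap carry → 0x6AB2
  0x6AB2 + 0x9889 = 0x1033B → wrap carry → 0x033C
  0x033C + 0x665F = 0x0699B
One's-complement sum = 0x699B.
Checksum = ~0x699B & 0xFFFF = 0x9664.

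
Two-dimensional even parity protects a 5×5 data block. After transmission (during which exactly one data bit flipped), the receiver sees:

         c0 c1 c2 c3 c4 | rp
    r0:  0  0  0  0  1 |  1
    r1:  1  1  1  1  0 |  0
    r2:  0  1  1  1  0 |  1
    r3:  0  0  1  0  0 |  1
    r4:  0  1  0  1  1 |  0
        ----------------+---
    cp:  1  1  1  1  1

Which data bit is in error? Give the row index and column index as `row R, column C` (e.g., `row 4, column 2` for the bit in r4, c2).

Recompute each row's even parity and compare to rp:
  r0: data parity 1, sent rp 1 → ok
  r1: data parity 0, sent rp 0 → ok
  r2: data parity 1, sent rp 1 → ok
  r3: data parity 1, sent rp 1 → ok
  r4: data parity 1, sent rp 0 → mismatch
Recompute each column's even parity and compare to cp:
  c0: data parity 1, sent cp 1 → ok
  c1: data parity 1, sent cp 1 → ok
  c2: data parity 1, sent cp 1 → ok
  c3: data parity 1, sent cp 1 → ok
  c4: data parity 0, sent cp 1 → mismatch
Exactly one row (r4) and one column (c4) fail → the flipped bit is at their intersection.

row 4, column 4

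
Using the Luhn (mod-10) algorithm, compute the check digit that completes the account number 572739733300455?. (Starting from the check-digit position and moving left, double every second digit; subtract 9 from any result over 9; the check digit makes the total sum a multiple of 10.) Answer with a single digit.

5

Partial digits right→left: 5 5 4 0 0 3 3 3 7 9 3 7 2 7 5
Double every second digit counting from the check-digit position (so the 1st, 3rd, 5th, ... of the partial from the right).
  doubled (with −9 where >9): 1 8 0 6 5 6 4 1 → sum 31
  kept as-is: 5 0 3 3 9 7 7 → sum 34
Total = 31 + 34 = 65.
Check digit = (10 − (65 mod 10)) mod 10 = 5.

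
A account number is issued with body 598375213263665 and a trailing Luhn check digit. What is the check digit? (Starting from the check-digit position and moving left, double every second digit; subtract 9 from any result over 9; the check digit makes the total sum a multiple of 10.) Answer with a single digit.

Partial digits right→left: 5 6 6 3 6 2 3 1 2 5 7 3 8 9 5
Double every second digit counting from the check-digit position (so the 1st, 3rd, 5th, ... of the partial from the right).
  doubled (with −9 where >9): 1 3 3 6 4 5 7 1 → sum 30
  kept as-is: 6 3 2 1 5 3 9 → sum 29
Total = 30 + 29 = 59.
Check digit = (10 − (59 mod 10)) mod 10 = 1.

1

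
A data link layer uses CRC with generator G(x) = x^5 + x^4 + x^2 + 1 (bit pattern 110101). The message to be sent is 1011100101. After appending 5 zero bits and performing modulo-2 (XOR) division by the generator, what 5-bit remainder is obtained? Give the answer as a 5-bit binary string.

Append 5 zeros: 101110010100000. Divide by 110101 (XOR where the leading bit is 1):
  pos 0: 101110 XOR 110101 = 011011
  pos 1: 110110 XOR 110101 = 000011
  pos 5: 111010 XOR 110101 = 001111
  pos 7: 111100 XOR 110101 = 001001
  pos 9: 100100 XOR 110101 = 010001
Remainder (last 5 bits) = 10001. This is the CRC / FCS.

10001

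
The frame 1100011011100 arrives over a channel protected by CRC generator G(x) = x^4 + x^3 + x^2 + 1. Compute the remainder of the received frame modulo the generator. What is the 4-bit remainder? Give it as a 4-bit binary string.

Modulo-2 division of 1100011011100 by 11101:
  pos 0: 11000 XOR 11101 = 00101
  pos 2: 10111 XOR 11101 = 01010
  pos 3: 10100 XOR 11101 = 01001
  pos 4: 10011 XOR 11101 = 01110
  pos 5: 11101 XOR 11101 = 00000
Remainder = 0100 (nonzero — an error is detected).

0100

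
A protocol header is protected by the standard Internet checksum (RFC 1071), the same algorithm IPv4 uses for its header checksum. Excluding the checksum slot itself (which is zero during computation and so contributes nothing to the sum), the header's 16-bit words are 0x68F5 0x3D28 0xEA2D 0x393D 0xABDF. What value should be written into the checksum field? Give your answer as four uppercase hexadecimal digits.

One's-complement addition (fold any carry out of bit 15 back into bit 0):
  0x68F5 + 0x3D28 = 0x0A61D
  0xA61D + 0xEA2D = 0x1904A → wrap carry → 0x904B
  0x904B + 0x393D = 0x0C988
  0xC988 + 0xABDF = 0x17567 → wrap carry → 0x7568
One's-complement sum = 0x7568.
Checksum = ~0x7568 & 0xFFFF = 0x8A97.

8A97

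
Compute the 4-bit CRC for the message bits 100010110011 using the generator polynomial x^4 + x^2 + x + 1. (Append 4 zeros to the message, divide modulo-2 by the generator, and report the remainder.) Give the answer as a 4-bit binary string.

Append 4 zeros: 1000101100110000. Divide by 10111 (XOR where the leading bit is 1):
  pos 0: 10001 XOR 10111 = 00110
  pos 2: 11001 XOR 10111 = 01110
  pos 3: 11101 XOR 10111 = 01010
  pos 4: 10100 XOR 10111 = 00011
  pos 7: 11011 XOR 10111 = 01100
  pos 8: 11000 XOR 10111 = 01111
  pos 9: 11110 XOR 10111 = 01001
  pos 10: 10010 XOR 10111 = 00101
Remainder (last 4 bits) = 1010. This is the CRC / FCS.

1010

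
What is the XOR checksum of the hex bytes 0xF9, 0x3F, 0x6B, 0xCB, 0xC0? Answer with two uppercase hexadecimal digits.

XOR the bytes together:
  start with 0xF9
  0xF9 ⊕ 0x3F = 0xC6
  0xC6 ⊕ 0x6B = 0xAD
  0xAD ⊕ 0xCB = 0x66
  0x66 ⊕ 0xC0 = 0xA6

A6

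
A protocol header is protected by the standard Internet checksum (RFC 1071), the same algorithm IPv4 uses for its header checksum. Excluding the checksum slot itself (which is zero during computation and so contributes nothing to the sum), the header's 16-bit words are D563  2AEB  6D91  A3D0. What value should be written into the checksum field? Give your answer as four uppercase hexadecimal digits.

EE4E

One's-complement addition (fold any carry out of bit 15 back into bit 0):
  0xD563 + 0x2AEB = 0x1004E → wrap carry → 0x004F
  0x004F + 0x6D91 = 0x06DE0
  0x6DE0 + 0xA3D0 = 0x111B0 → wrap carry → 0x11B1
One's-complement sum = 0x11B1.
Checksum = ~0x11B1 & 0xFFFF = 0xEE4E.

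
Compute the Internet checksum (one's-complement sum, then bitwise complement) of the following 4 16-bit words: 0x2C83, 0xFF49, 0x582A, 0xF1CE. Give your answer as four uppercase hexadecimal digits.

One's-complement addition (fold any carry out of bit 15 back into bit 0):
  0x2C83 + 0xFF49 = 0x12BCC → wrap carry → 0x2BCD
  0x2BCD + 0x582A = 0x083F7
  0x83F7 + 0xF1CE = 0x175C5 → wrap carry → 0x75C6
One's-complement sum = 0x75C6.
Checksum = ~0x75C6 & 0xFFFF = 0x8A39.

8A39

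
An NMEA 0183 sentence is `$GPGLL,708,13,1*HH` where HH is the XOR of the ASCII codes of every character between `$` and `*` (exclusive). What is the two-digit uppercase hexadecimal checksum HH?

70

XOR the ASCII codes of the payload characters:
  'G' = 0x47 → acc = 0x47
  'P' = 0x50 → acc = 0x17
  'G' = 0x47 → acc = 0x50
  'L' = 0x4C → acc = 0x1C
  'L' = 0x4C → acc = 0x50
  ',' = 0x2C → acc = 0x7C
  '7' = 0x37 → acc = 0x4B
  '0' = 0x30 → acc = 0x7B
  '8' = 0x38 → acc = 0x43
  ',' = 0x2C → acc = 0x6F
  '1' = 0x31 → acc = 0x5E
  '3' = 0x33 → acc = 0x6D
  ',' = 0x2C → acc = 0x41
  '1' = 0x31 → acc = 0x70
Checksum = 0x70.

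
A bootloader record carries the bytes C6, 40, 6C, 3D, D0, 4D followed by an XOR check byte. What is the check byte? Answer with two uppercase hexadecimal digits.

XOR the bytes together:
  start with 0xC6
  0xC6 ⊕ 0x40 = 0x86
  0x86 ⊕ 0x6C = 0xEA
  0xEA ⊕ 0x3D = 0xD7
  0xD7 ⊕ 0xD0 = 0x07
  0x07 ⊕ 0x4D = 0x4A

4A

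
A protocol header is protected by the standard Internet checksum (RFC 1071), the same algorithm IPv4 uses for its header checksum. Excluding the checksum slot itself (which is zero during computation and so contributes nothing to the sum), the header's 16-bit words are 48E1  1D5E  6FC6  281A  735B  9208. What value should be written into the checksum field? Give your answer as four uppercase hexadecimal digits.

One's-complement addition (fold any carry out of bit 15 back into bit 0):
  0x48E1 + 0x1D5E = 0x0663F
  0x663F + 0x6FC6 = 0x0D605
  0xD605 + 0x281A = 0x0FE1F
  0xFE1F + 0x735B = 0x1717A → wrap carry → 0x717B
  0x717B + 0x9208 = 0x10383 → wrap carry → 0x0384
One's-complement sum = 0x0384.
Checksum = ~0x0384 & 0xFFFF = 0xFC7B.

FC7B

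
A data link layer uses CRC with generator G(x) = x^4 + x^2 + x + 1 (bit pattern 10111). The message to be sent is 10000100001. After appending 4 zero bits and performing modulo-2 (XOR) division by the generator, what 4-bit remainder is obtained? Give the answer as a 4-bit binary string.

Append 4 zeros: 100001000010000. Divide by 10111 (XOR where the leading bit is 1):
  pos 0: 10000 XOR 10111 = 00111
  pos 2: 11110 XOR 10111 = 01001
  pos 3: 10010 XOR 10111 = 00101
  pos 5: 10100 XOR 10111 = 00011
  pos 8: 11100 XOR 10111 = 01011
  pos 9: 10110 XOR 10111 = 00001
Remainder (last 4 bits) = 0010. This is the CRC / FCS.

0010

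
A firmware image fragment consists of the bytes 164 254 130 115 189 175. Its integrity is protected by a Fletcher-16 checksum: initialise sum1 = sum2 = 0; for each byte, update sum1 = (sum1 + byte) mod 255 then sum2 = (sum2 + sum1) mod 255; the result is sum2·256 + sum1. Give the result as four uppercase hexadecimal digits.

6607

Running sums (mod 255):
  after byte 0 (164): sum1=164, sum2=164
  after byte 1 (254): sum1=163, sum2=72
  after byte 2 (130): sum1=38, sum2=110
  after byte 3 (115): sum1=153, sum2=8
  after byte 4 (189): sum1=87, sum2=95
  after byte 5 (175): sum1=7, sum2=102
Checksum = sum2·256 + sum1 = 102·256 + 7 = 26119 = 0x6607.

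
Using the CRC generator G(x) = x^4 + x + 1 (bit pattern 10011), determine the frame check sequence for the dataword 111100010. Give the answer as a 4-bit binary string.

1010

Append 4 zeros: 1111000100000. Divide by 10011 (XOR where the leading bit is 1):
  pos 0: 11110 XOR 10011 = 01101
  pos 1: 11010 XOR 10011 = 01001
  pos 2: 10010 XOR 10011 = 00001
  pos 6: 11000 XOR 10011 = 01011
  pos 7: 10110 XOR 10011 = 00101
Remainder (last 4 bits) = 1010. This is the CRC / FCS.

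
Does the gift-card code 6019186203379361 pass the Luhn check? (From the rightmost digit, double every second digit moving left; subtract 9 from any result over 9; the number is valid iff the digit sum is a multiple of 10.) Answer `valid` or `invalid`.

From the right, keep odd positions and double even positions (subtract 9 from any doubled value over 9):
  doubled (positions 2,4,...): 3 9 6 0 3 2 2 3 → sum 28
  kept (positions 1,3,...): 1 3 7 3 2 8 9 0 → sum 33
Total = 61.
61 mod 10 = 1, so the number is invalid.

invalid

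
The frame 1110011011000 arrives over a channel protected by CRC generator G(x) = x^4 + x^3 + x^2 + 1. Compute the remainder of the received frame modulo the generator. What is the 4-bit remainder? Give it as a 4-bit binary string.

1000

Modulo-2 division of 1110011011000 by 11101:
  pos 0: 11100 XOR 11101 = 00001
  pos 4: 11101 XOR 11101 = 00000
Remainder = 1000 (nonzero — an error is detected).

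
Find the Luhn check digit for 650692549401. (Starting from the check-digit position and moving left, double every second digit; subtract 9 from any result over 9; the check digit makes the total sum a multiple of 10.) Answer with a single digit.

5

Partial digits right→left: 1 0 4 9 4 5 2 9 6 0 5 6
Double every second digit counting from the check-digit position (so the 1st, 3rd, 5th, ... of the partial from the right).
  doubled (with −9 where >9): 2 8 8 4 3 1 → sum 26
  kept as-is: 0 9 5 9 0 6 → sum 29
Total = 26 + 29 = 55.
Check digit = (10 − (55 mod 10)) mod 10 = 5.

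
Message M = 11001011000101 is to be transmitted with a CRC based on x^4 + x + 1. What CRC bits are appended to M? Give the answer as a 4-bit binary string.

Append 4 zeros: 110010110001010000. Divide by 10011 (XOR where the leading bit is 1):
  pos 0: 11001 XOR 10011 = 01010
  pos 1: 10100 XOR 10011 = 00111
  pos 3: 11111 XOR 10011 = 01100
  pos 4: 11000 XOR 10011 = 01011
  pos 5: 10110 XOR 10011 = 00101
  pos 7: 10101 XOR 10011 = 00110
  pos 9: 11001 XOR 10011 = 01010
  pos 10: 10100 XOR 10011 = 00111
  pos 12: 11100 XOR 10011 = 01111
  pos 13: 11110 XOR 10011 = 01101
Remainder (last 4 bits) = 1101. This is the CRC / FCS.

1101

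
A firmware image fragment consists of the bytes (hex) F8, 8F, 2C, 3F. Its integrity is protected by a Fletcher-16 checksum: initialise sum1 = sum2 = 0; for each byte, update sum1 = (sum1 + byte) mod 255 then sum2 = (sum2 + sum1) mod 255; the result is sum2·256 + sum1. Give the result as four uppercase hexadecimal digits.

Running sums (mod 255):
  after byte 0 (F8): sum1=248, sum2=248
  after byte 1 (8F): sum1=136, sum2=129
  after byte 2 (2C): sum1=180, sum2=54
  after byte 3 (3F): sum1=243, sum2=42
Checksum = sum2·256 + sum1 = 42·256 + 243 = 10995 = 0x2AF3.

2AF3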